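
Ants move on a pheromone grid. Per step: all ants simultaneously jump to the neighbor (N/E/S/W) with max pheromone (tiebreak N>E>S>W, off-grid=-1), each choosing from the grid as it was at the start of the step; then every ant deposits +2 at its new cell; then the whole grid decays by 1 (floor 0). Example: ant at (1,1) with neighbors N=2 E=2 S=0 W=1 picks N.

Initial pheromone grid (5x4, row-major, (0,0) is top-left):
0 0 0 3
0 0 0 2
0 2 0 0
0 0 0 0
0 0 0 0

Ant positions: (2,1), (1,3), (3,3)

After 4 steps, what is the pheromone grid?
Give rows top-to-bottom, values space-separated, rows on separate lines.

After step 1: ants at (1,1),(0,3),(2,3)
  0 0 0 4
  0 1 0 1
  0 1 0 1
  0 0 0 0
  0 0 0 0
After step 2: ants at (2,1),(1,3),(1,3)
  0 0 0 3
  0 0 0 4
  0 2 0 0
  0 0 0 0
  0 0 0 0
After step 3: ants at (1,1),(0,3),(0,3)
  0 0 0 6
  0 1 0 3
  0 1 0 0
  0 0 0 0
  0 0 0 0
After step 4: ants at (2,1),(1,3),(1,3)
  0 0 0 5
  0 0 0 6
  0 2 0 0
  0 0 0 0
  0 0 0 0

0 0 0 5
0 0 0 6
0 2 0 0
0 0 0 0
0 0 0 0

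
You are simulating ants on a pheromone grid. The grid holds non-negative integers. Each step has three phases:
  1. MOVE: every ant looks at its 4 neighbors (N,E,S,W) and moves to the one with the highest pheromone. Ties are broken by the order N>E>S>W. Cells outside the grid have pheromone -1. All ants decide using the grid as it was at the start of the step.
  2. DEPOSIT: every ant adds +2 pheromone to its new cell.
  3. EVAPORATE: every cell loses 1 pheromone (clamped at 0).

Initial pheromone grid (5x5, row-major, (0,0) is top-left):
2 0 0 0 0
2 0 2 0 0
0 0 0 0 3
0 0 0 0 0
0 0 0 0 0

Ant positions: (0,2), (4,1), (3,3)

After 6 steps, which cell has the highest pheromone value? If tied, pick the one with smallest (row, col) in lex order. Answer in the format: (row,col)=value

Answer: (1,2)=6

Derivation:
Step 1: ant0:(0,2)->S->(1,2) | ant1:(4,1)->N->(3,1) | ant2:(3,3)->N->(2,3)
  grid max=3 at (1,2)
Step 2: ant0:(1,2)->N->(0,2) | ant1:(3,1)->N->(2,1) | ant2:(2,3)->E->(2,4)
  grid max=3 at (2,4)
Step 3: ant0:(0,2)->S->(1,2) | ant1:(2,1)->N->(1,1) | ant2:(2,4)->N->(1,4)
  grid max=3 at (1,2)
Step 4: ant0:(1,2)->W->(1,1) | ant1:(1,1)->E->(1,2) | ant2:(1,4)->S->(2,4)
  grid max=4 at (1,2)
Step 5: ant0:(1,1)->E->(1,2) | ant1:(1,2)->W->(1,1) | ant2:(2,4)->N->(1,4)
  grid max=5 at (1,2)
Step 6: ant0:(1,2)->W->(1,1) | ant1:(1,1)->E->(1,2) | ant2:(1,4)->S->(2,4)
  grid max=6 at (1,2)
Final grid:
  0 0 0 0 0
  0 4 6 0 0
  0 0 0 0 3
  0 0 0 0 0
  0 0 0 0 0
Max pheromone 6 at (1,2)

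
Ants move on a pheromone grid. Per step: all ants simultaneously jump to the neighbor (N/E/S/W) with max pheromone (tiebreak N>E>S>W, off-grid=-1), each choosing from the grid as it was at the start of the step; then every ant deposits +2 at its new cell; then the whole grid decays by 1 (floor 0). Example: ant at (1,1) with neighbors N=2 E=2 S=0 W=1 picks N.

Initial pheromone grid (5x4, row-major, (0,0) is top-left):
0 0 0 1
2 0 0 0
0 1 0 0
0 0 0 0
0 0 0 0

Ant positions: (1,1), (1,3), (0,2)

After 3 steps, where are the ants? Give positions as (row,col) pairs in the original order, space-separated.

Step 1: ant0:(1,1)->W->(1,0) | ant1:(1,3)->N->(0,3) | ant2:(0,2)->E->(0,3)
  grid max=4 at (0,3)
Step 2: ant0:(1,0)->N->(0,0) | ant1:(0,3)->S->(1,3) | ant2:(0,3)->S->(1,3)
  grid max=3 at (0,3)
Step 3: ant0:(0,0)->S->(1,0) | ant1:(1,3)->N->(0,3) | ant2:(1,3)->N->(0,3)
  grid max=6 at (0,3)

(1,0) (0,3) (0,3)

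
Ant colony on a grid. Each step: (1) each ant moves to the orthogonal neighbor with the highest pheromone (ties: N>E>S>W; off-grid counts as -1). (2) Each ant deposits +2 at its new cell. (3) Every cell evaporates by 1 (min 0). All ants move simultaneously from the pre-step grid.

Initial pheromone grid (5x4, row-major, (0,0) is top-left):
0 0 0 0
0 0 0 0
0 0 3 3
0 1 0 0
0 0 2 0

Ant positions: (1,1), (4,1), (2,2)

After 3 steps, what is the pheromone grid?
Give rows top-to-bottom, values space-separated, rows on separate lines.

After step 1: ants at (0,1),(4,2),(2,3)
  0 1 0 0
  0 0 0 0
  0 0 2 4
  0 0 0 0
  0 0 3 0
After step 2: ants at (0,2),(3,2),(2,2)
  0 0 1 0
  0 0 0 0
  0 0 3 3
  0 0 1 0
  0 0 2 0
After step 3: ants at (0,3),(2,2),(2,3)
  0 0 0 1
  0 0 0 0
  0 0 4 4
  0 0 0 0
  0 0 1 0

0 0 0 1
0 0 0 0
0 0 4 4
0 0 0 0
0 0 1 0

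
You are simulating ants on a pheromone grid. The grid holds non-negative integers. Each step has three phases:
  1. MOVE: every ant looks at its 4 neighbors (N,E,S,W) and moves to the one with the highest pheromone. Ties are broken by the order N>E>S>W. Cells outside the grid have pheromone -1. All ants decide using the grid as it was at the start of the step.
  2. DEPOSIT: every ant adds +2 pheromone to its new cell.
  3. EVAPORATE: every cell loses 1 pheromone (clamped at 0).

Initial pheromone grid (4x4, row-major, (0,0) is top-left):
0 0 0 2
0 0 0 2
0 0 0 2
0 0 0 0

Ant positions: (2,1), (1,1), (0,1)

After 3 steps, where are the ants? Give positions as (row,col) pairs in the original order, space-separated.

Step 1: ant0:(2,1)->N->(1,1) | ant1:(1,1)->N->(0,1) | ant2:(0,1)->E->(0,2)
  grid max=1 at (0,1)
Step 2: ant0:(1,1)->N->(0,1) | ant1:(0,1)->E->(0,2) | ant2:(0,2)->E->(0,3)
  grid max=2 at (0,1)
Step 3: ant0:(0,1)->E->(0,2) | ant1:(0,2)->E->(0,3) | ant2:(0,3)->W->(0,2)
  grid max=5 at (0,2)

(0,2) (0,3) (0,2)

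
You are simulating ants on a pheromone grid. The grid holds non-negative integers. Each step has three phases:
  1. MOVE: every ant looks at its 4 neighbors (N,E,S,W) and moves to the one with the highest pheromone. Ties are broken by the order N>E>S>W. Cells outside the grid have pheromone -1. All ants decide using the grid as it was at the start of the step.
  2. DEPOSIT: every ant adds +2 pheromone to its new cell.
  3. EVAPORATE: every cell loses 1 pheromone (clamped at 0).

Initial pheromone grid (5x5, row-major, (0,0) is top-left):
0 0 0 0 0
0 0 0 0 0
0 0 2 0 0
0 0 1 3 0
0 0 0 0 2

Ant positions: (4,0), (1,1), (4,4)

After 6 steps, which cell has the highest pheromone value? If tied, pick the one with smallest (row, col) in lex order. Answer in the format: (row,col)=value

Answer: (3,3)=3

Derivation:
Step 1: ant0:(4,0)->N->(3,0) | ant1:(1,1)->N->(0,1) | ant2:(4,4)->N->(3,4)
  grid max=2 at (3,3)
Step 2: ant0:(3,0)->N->(2,0) | ant1:(0,1)->E->(0,2) | ant2:(3,4)->W->(3,3)
  grid max=3 at (3,3)
Step 3: ant0:(2,0)->N->(1,0) | ant1:(0,2)->E->(0,3) | ant2:(3,3)->N->(2,3)
  grid max=2 at (3,3)
Step 4: ant0:(1,0)->N->(0,0) | ant1:(0,3)->E->(0,4) | ant2:(2,3)->S->(3,3)
  grid max=3 at (3,3)
Step 5: ant0:(0,0)->E->(0,1) | ant1:(0,4)->S->(1,4) | ant2:(3,3)->N->(2,3)
  grid max=2 at (3,3)
Step 6: ant0:(0,1)->E->(0,2) | ant1:(1,4)->N->(0,4) | ant2:(2,3)->S->(3,3)
  grid max=3 at (3,3)
Final grid:
  0 0 1 0 1
  0 0 0 0 0
  0 0 0 0 0
  0 0 0 3 0
  0 0 0 0 0
Max pheromone 3 at (3,3)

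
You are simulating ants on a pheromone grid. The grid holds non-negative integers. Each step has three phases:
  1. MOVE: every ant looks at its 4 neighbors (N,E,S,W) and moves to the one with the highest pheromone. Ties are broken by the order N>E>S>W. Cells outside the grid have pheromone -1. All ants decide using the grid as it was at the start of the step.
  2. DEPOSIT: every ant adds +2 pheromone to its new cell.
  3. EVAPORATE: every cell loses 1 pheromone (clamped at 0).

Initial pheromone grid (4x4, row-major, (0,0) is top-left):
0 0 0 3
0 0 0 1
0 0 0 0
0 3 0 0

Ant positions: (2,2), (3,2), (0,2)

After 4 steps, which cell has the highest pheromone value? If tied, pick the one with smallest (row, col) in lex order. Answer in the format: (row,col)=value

Answer: (0,3)=5

Derivation:
Step 1: ant0:(2,2)->N->(1,2) | ant1:(3,2)->W->(3,1) | ant2:(0,2)->E->(0,3)
  grid max=4 at (0,3)
Step 2: ant0:(1,2)->N->(0,2) | ant1:(3,1)->N->(2,1) | ant2:(0,3)->S->(1,3)
  grid max=3 at (0,3)
Step 3: ant0:(0,2)->E->(0,3) | ant1:(2,1)->S->(3,1) | ant2:(1,3)->N->(0,3)
  grid max=6 at (0,3)
Step 4: ant0:(0,3)->S->(1,3) | ant1:(3,1)->N->(2,1) | ant2:(0,3)->S->(1,3)
  grid max=5 at (0,3)
Final grid:
  0 0 0 5
  0 0 0 3
  0 1 0 0
  0 3 0 0
Max pheromone 5 at (0,3)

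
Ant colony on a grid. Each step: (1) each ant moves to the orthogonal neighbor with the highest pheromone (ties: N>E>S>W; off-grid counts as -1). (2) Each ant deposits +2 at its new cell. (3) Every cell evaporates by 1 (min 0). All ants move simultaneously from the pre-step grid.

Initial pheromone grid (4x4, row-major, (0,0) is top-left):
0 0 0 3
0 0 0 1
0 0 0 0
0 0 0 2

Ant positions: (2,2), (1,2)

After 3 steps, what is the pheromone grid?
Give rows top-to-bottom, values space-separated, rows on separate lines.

After step 1: ants at (1,2),(1,3)
  0 0 0 2
  0 0 1 2
  0 0 0 0
  0 0 0 1
After step 2: ants at (1,3),(0,3)
  0 0 0 3
  0 0 0 3
  0 0 0 0
  0 0 0 0
After step 3: ants at (0,3),(1,3)
  0 0 0 4
  0 0 0 4
  0 0 0 0
  0 0 0 0

0 0 0 4
0 0 0 4
0 0 0 0
0 0 0 0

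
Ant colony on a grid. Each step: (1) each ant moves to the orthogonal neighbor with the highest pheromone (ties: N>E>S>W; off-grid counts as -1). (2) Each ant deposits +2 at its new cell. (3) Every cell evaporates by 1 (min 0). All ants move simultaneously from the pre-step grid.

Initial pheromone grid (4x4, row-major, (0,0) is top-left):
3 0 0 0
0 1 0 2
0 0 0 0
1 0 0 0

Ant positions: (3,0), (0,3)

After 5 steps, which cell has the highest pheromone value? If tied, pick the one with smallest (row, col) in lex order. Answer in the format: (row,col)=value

Step 1: ant0:(3,0)->N->(2,0) | ant1:(0,3)->S->(1,3)
  grid max=3 at (1,3)
Step 2: ant0:(2,0)->N->(1,0) | ant1:(1,3)->N->(0,3)
  grid max=2 at (1,3)
Step 3: ant0:(1,0)->N->(0,0) | ant1:(0,3)->S->(1,3)
  grid max=3 at (1,3)
Step 4: ant0:(0,0)->E->(0,1) | ant1:(1,3)->N->(0,3)
  grid max=2 at (1,3)
Step 5: ant0:(0,1)->W->(0,0) | ant1:(0,3)->S->(1,3)
  grid max=3 at (1,3)
Final grid:
  2 0 0 0
  0 0 0 3
  0 0 0 0
  0 0 0 0
Max pheromone 3 at (1,3)

Answer: (1,3)=3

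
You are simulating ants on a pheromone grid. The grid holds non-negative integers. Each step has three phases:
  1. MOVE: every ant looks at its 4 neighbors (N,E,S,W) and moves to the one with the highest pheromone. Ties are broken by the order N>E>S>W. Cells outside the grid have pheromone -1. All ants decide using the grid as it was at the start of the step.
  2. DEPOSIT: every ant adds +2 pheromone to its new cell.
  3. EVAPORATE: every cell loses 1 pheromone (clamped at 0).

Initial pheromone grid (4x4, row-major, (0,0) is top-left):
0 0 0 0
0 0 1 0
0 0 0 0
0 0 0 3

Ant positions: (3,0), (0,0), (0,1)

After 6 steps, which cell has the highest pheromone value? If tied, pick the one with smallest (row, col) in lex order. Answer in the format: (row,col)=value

Step 1: ant0:(3,0)->N->(2,0) | ant1:(0,0)->E->(0,1) | ant2:(0,1)->E->(0,2)
  grid max=2 at (3,3)
Step 2: ant0:(2,0)->N->(1,0) | ant1:(0,1)->E->(0,2) | ant2:(0,2)->W->(0,1)
  grid max=2 at (0,1)
Step 3: ant0:(1,0)->N->(0,0) | ant1:(0,2)->W->(0,1) | ant2:(0,1)->E->(0,2)
  grid max=3 at (0,1)
Step 4: ant0:(0,0)->E->(0,1) | ant1:(0,1)->E->(0,2) | ant2:(0,2)->W->(0,1)
  grid max=6 at (0,1)
Step 5: ant0:(0,1)->E->(0,2) | ant1:(0,2)->W->(0,1) | ant2:(0,1)->E->(0,2)
  grid max=7 at (0,1)
Step 6: ant0:(0,2)->W->(0,1) | ant1:(0,1)->E->(0,2) | ant2:(0,2)->W->(0,1)
  grid max=10 at (0,1)
Final grid:
  0 10 8 0
  0 0 0 0
  0 0 0 0
  0 0 0 0
Max pheromone 10 at (0,1)

Answer: (0,1)=10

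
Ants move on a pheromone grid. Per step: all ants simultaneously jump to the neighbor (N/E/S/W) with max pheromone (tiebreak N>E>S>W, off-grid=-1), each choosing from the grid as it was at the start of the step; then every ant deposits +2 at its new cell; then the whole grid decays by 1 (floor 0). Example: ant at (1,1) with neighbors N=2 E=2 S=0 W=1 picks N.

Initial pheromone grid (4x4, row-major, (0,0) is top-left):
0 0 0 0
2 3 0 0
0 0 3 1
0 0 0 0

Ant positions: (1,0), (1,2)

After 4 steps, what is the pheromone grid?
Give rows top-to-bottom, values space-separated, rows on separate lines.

After step 1: ants at (1,1),(2,2)
  0 0 0 0
  1 4 0 0
  0 0 4 0
  0 0 0 0
After step 2: ants at (1,0),(1,2)
  0 0 0 0
  2 3 1 0
  0 0 3 0
  0 0 0 0
After step 3: ants at (1,1),(2,2)
  0 0 0 0
  1 4 0 0
  0 0 4 0
  0 0 0 0
After step 4: ants at (1,0),(1,2)
  0 0 0 0
  2 3 1 0
  0 0 3 0
  0 0 0 0

0 0 0 0
2 3 1 0
0 0 3 0
0 0 0 0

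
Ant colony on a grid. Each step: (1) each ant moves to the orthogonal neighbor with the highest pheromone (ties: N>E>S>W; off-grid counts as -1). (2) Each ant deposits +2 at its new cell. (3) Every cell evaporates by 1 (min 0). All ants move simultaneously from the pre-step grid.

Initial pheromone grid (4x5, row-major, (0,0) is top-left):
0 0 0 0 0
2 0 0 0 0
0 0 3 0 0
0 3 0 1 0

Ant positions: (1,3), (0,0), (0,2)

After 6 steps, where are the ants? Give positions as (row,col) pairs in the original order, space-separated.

Step 1: ant0:(1,3)->N->(0,3) | ant1:(0,0)->S->(1,0) | ant2:(0,2)->E->(0,3)
  grid max=3 at (0,3)
Step 2: ant0:(0,3)->E->(0,4) | ant1:(1,0)->N->(0,0) | ant2:(0,3)->E->(0,4)
  grid max=3 at (0,4)
Step 3: ant0:(0,4)->W->(0,3) | ant1:(0,0)->S->(1,0) | ant2:(0,4)->W->(0,3)
  grid max=5 at (0,3)
Step 4: ant0:(0,3)->E->(0,4) | ant1:(1,0)->N->(0,0) | ant2:(0,3)->E->(0,4)
  grid max=5 at (0,4)
Step 5: ant0:(0,4)->W->(0,3) | ant1:(0,0)->S->(1,0) | ant2:(0,4)->W->(0,3)
  grid max=7 at (0,3)
Step 6: ant0:(0,3)->E->(0,4) | ant1:(1,0)->N->(0,0) | ant2:(0,3)->E->(0,4)
  grid max=7 at (0,4)

(0,4) (0,0) (0,4)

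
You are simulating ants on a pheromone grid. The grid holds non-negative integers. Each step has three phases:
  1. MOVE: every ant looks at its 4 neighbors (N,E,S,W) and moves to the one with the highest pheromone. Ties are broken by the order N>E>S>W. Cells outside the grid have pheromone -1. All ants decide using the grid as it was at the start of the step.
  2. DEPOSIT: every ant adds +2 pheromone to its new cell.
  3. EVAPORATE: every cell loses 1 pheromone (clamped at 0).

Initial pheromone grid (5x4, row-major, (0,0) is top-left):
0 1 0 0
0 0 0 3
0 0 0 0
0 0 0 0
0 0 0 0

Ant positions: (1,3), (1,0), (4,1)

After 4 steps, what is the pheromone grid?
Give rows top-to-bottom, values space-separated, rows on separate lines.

After step 1: ants at (0,3),(0,0),(3,1)
  1 0 0 1
  0 0 0 2
  0 0 0 0
  0 1 0 0
  0 0 0 0
After step 2: ants at (1,3),(0,1),(2,1)
  0 1 0 0
  0 0 0 3
  0 1 0 0
  0 0 0 0
  0 0 0 0
After step 3: ants at (0,3),(0,2),(1,1)
  0 0 1 1
  0 1 0 2
  0 0 0 0
  0 0 0 0
  0 0 0 0
After step 4: ants at (1,3),(0,3),(0,1)
  0 1 0 2
  0 0 0 3
  0 0 0 0
  0 0 0 0
  0 0 0 0

0 1 0 2
0 0 0 3
0 0 0 0
0 0 0 0
0 0 0 0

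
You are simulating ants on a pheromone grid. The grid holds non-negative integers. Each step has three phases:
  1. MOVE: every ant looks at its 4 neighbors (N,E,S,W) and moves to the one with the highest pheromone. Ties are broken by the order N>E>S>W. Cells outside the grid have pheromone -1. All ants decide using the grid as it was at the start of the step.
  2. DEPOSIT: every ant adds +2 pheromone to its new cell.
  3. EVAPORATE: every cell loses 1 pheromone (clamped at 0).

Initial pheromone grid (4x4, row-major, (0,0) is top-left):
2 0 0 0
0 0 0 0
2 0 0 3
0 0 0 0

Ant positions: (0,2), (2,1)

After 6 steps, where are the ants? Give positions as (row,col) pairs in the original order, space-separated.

Step 1: ant0:(0,2)->E->(0,3) | ant1:(2,1)->W->(2,0)
  grid max=3 at (2,0)
Step 2: ant0:(0,3)->S->(1,3) | ant1:(2,0)->N->(1,0)
  grid max=2 at (2,0)
Step 3: ant0:(1,3)->S->(2,3) | ant1:(1,0)->S->(2,0)
  grid max=3 at (2,0)
Step 4: ant0:(2,3)->N->(1,3) | ant1:(2,0)->N->(1,0)
  grid max=2 at (2,0)
Step 5: ant0:(1,3)->S->(2,3) | ant1:(1,0)->S->(2,0)
  grid max=3 at (2,0)
Step 6: ant0:(2,3)->N->(1,3) | ant1:(2,0)->N->(1,0)
  grid max=2 at (2,0)

(1,3) (1,0)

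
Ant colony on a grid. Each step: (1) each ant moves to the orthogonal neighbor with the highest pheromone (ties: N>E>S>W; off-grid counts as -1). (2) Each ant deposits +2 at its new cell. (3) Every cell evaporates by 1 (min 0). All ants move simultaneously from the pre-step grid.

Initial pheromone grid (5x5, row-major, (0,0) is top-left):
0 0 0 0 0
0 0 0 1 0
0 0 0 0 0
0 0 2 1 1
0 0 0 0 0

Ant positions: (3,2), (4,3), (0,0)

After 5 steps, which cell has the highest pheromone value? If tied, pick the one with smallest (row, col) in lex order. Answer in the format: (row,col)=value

Answer: (3,3)=8

Derivation:
Step 1: ant0:(3,2)->E->(3,3) | ant1:(4,3)->N->(3,3) | ant2:(0,0)->E->(0,1)
  grid max=4 at (3,3)
Step 2: ant0:(3,3)->W->(3,2) | ant1:(3,3)->W->(3,2) | ant2:(0,1)->E->(0,2)
  grid max=4 at (3,2)
Step 3: ant0:(3,2)->E->(3,3) | ant1:(3,2)->E->(3,3) | ant2:(0,2)->E->(0,3)
  grid max=6 at (3,3)
Step 4: ant0:(3,3)->W->(3,2) | ant1:(3,3)->W->(3,2) | ant2:(0,3)->E->(0,4)
  grid max=6 at (3,2)
Step 5: ant0:(3,2)->E->(3,3) | ant1:(3,2)->E->(3,3) | ant2:(0,4)->S->(1,4)
  grid max=8 at (3,3)
Final grid:
  0 0 0 0 0
  0 0 0 0 1
  0 0 0 0 0
  0 0 5 8 0
  0 0 0 0 0
Max pheromone 8 at (3,3)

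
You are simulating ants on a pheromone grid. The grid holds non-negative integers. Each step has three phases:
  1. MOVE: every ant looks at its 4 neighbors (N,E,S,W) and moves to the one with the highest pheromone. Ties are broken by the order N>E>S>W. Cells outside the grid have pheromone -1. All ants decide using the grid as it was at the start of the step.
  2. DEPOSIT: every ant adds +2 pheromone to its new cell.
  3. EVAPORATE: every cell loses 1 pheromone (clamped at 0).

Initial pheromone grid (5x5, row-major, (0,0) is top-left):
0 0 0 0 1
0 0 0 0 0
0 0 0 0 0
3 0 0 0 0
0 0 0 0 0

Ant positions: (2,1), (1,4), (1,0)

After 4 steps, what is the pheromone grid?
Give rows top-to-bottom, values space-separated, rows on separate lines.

After step 1: ants at (1,1),(0,4),(0,0)
  1 0 0 0 2
  0 1 0 0 0
  0 0 0 0 0
  2 0 0 0 0
  0 0 0 0 0
After step 2: ants at (0,1),(1,4),(0,1)
  0 3 0 0 1
  0 0 0 0 1
  0 0 0 0 0
  1 0 0 0 0
  0 0 0 0 0
After step 3: ants at (0,2),(0,4),(0,2)
  0 2 3 0 2
  0 0 0 0 0
  0 0 0 0 0
  0 0 0 0 0
  0 0 0 0 0
After step 4: ants at (0,1),(1,4),(0,1)
  0 5 2 0 1
  0 0 0 0 1
  0 0 0 0 0
  0 0 0 0 0
  0 0 0 0 0

0 5 2 0 1
0 0 0 0 1
0 0 0 0 0
0 0 0 0 0
0 0 0 0 0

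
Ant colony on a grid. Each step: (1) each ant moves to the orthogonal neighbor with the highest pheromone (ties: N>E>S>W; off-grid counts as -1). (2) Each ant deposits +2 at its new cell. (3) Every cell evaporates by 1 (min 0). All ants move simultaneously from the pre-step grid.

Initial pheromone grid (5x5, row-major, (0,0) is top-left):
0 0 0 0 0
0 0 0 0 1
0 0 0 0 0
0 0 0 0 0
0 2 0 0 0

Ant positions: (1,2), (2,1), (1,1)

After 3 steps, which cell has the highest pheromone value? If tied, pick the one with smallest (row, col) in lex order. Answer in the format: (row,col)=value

Answer: (0,1)=5

Derivation:
Step 1: ant0:(1,2)->N->(0,2) | ant1:(2,1)->N->(1,1) | ant2:(1,1)->N->(0,1)
  grid max=1 at (0,1)
Step 2: ant0:(0,2)->W->(0,1) | ant1:(1,1)->N->(0,1) | ant2:(0,1)->E->(0,2)
  grid max=4 at (0,1)
Step 3: ant0:(0,1)->E->(0,2) | ant1:(0,1)->E->(0,2) | ant2:(0,2)->W->(0,1)
  grid max=5 at (0,1)
Final grid:
  0 5 5 0 0
  0 0 0 0 0
  0 0 0 0 0
  0 0 0 0 0
  0 0 0 0 0
Max pheromone 5 at (0,1)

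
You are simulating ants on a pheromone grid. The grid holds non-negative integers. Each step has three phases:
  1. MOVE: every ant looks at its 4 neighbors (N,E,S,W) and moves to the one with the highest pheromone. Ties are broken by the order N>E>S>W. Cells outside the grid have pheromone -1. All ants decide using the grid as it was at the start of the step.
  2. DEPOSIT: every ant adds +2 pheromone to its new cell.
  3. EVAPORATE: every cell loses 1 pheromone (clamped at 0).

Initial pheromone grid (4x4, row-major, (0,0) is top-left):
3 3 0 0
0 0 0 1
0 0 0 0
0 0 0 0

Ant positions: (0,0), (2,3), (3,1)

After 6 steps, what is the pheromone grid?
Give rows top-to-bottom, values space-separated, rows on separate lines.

After step 1: ants at (0,1),(1,3),(2,1)
  2 4 0 0
  0 0 0 2
  0 1 0 0
  0 0 0 0
After step 2: ants at (0,0),(0,3),(1,1)
  3 3 0 1
  0 1 0 1
  0 0 0 0
  0 0 0 0
After step 3: ants at (0,1),(1,3),(0,1)
  2 6 0 0
  0 0 0 2
  0 0 0 0
  0 0 0 0
After step 4: ants at (0,0),(0,3),(0,0)
  5 5 0 1
  0 0 0 1
  0 0 0 0
  0 0 0 0
After step 5: ants at (0,1),(1,3),(0,1)
  4 8 0 0
  0 0 0 2
  0 0 0 0
  0 0 0 0
After step 6: ants at (0,0),(0,3),(0,0)
  7 7 0 1
  0 0 0 1
  0 0 0 0
  0 0 0 0

7 7 0 1
0 0 0 1
0 0 0 0
0 0 0 0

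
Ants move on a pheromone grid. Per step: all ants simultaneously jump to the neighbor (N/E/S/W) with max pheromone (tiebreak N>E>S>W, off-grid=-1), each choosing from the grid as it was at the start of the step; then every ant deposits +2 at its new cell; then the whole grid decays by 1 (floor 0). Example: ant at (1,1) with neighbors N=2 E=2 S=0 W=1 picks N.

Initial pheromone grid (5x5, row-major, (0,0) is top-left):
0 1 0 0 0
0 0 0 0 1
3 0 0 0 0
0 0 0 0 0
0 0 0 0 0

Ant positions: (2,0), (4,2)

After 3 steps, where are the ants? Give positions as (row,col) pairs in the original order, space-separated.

Step 1: ant0:(2,0)->N->(1,0) | ant1:(4,2)->N->(3,2)
  grid max=2 at (2,0)
Step 2: ant0:(1,0)->S->(2,0) | ant1:(3,2)->N->(2,2)
  grid max=3 at (2,0)
Step 3: ant0:(2,0)->N->(1,0) | ant1:(2,2)->N->(1,2)
  grid max=2 at (2,0)

(1,0) (1,2)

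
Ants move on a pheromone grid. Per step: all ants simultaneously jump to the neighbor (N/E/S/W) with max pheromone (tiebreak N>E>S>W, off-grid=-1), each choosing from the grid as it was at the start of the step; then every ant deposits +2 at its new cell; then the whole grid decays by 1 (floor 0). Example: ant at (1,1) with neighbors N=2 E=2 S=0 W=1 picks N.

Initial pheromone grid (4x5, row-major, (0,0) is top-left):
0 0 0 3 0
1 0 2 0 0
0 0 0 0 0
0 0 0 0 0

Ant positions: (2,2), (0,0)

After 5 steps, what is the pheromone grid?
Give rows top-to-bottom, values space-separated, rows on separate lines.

After step 1: ants at (1,2),(1,0)
  0 0 0 2 0
  2 0 3 0 0
  0 0 0 0 0
  0 0 0 0 0
After step 2: ants at (0,2),(0,0)
  1 0 1 1 0
  1 0 2 0 0
  0 0 0 0 0
  0 0 0 0 0
After step 3: ants at (1,2),(1,0)
  0 0 0 0 0
  2 0 3 0 0
  0 0 0 0 0
  0 0 0 0 0
After step 4: ants at (0,2),(0,0)
  1 0 1 0 0
  1 0 2 0 0
  0 0 0 0 0
  0 0 0 0 0
After step 5: ants at (1,2),(1,0)
  0 0 0 0 0
  2 0 3 0 0
  0 0 0 0 0
  0 0 0 0 0

0 0 0 0 0
2 0 3 0 0
0 0 0 0 0
0 0 0 0 0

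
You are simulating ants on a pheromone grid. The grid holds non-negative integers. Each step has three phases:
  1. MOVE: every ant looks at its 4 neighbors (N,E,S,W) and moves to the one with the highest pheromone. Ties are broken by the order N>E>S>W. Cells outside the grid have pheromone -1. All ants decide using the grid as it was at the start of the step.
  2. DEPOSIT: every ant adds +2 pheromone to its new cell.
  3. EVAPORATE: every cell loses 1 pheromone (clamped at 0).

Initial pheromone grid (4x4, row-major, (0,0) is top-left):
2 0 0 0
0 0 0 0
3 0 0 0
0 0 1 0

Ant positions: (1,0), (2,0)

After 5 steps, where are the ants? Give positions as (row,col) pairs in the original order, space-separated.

Step 1: ant0:(1,0)->S->(2,0) | ant1:(2,0)->N->(1,0)
  grid max=4 at (2,0)
Step 2: ant0:(2,0)->N->(1,0) | ant1:(1,0)->S->(2,0)
  grid max=5 at (2,0)
Step 3: ant0:(1,0)->S->(2,0) | ant1:(2,0)->N->(1,0)
  grid max=6 at (2,0)
Step 4: ant0:(2,0)->N->(1,0) | ant1:(1,0)->S->(2,0)
  grid max=7 at (2,0)
Step 5: ant0:(1,0)->S->(2,0) | ant1:(2,0)->N->(1,0)
  grid max=8 at (2,0)

(2,0) (1,0)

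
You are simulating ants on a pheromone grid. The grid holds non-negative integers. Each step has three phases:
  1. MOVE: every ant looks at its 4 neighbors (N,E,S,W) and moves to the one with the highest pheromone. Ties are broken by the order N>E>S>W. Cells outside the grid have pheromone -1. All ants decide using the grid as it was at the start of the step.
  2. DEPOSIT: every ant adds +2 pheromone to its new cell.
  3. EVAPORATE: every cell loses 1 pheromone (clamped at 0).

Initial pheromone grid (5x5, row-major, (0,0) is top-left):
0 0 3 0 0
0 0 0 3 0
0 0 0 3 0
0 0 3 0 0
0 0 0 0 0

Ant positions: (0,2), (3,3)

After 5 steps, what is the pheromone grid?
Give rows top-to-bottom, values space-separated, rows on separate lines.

After step 1: ants at (0,3),(2,3)
  0 0 2 1 0
  0 0 0 2 0
  0 0 0 4 0
  0 0 2 0 0
  0 0 0 0 0
After step 2: ants at (1,3),(1,3)
  0 0 1 0 0
  0 0 0 5 0
  0 0 0 3 0
  0 0 1 0 0
  0 0 0 0 0
After step 3: ants at (2,3),(2,3)
  0 0 0 0 0
  0 0 0 4 0
  0 0 0 6 0
  0 0 0 0 0
  0 0 0 0 0
After step 4: ants at (1,3),(1,3)
  0 0 0 0 0
  0 0 0 7 0
  0 0 0 5 0
  0 0 0 0 0
  0 0 0 0 0
After step 5: ants at (2,3),(2,3)
  0 0 0 0 0
  0 0 0 6 0
  0 0 0 8 0
  0 0 0 0 0
  0 0 0 0 0

0 0 0 0 0
0 0 0 6 0
0 0 0 8 0
0 0 0 0 0
0 0 0 0 0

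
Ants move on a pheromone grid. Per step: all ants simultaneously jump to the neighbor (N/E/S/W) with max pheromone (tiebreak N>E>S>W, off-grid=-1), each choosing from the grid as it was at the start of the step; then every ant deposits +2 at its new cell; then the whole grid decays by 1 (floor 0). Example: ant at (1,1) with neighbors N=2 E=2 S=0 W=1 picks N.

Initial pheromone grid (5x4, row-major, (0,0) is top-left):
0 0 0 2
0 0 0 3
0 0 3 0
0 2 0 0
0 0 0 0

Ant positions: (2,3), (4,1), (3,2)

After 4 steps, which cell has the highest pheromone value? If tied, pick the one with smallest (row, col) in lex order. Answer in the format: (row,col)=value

Step 1: ant0:(2,3)->N->(1,3) | ant1:(4,1)->N->(3,1) | ant2:(3,2)->N->(2,2)
  grid max=4 at (1,3)
Step 2: ant0:(1,3)->N->(0,3) | ant1:(3,1)->N->(2,1) | ant2:(2,2)->N->(1,2)
  grid max=3 at (1,3)
Step 3: ant0:(0,3)->S->(1,3) | ant1:(2,1)->E->(2,2) | ant2:(1,2)->E->(1,3)
  grid max=6 at (1,3)
Step 4: ant0:(1,3)->N->(0,3) | ant1:(2,2)->N->(1,2) | ant2:(1,3)->N->(0,3)
  grid max=5 at (1,3)
Final grid:
  0 0 0 4
  0 0 1 5
  0 0 3 0
  0 0 0 0
  0 0 0 0
Max pheromone 5 at (1,3)

Answer: (1,3)=5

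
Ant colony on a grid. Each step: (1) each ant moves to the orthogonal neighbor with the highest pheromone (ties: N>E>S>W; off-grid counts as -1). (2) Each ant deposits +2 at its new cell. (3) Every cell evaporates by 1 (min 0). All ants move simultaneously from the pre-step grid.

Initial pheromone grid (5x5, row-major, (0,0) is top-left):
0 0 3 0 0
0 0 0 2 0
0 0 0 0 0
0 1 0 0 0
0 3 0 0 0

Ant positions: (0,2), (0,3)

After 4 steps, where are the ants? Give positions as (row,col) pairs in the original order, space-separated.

Step 1: ant0:(0,2)->E->(0,3) | ant1:(0,3)->W->(0,2)
  grid max=4 at (0,2)
Step 2: ant0:(0,3)->W->(0,2) | ant1:(0,2)->E->(0,3)
  grid max=5 at (0,2)
Step 3: ant0:(0,2)->E->(0,3) | ant1:(0,3)->W->(0,2)
  grid max=6 at (0,2)
Step 4: ant0:(0,3)->W->(0,2) | ant1:(0,2)->E->(0,3)
  grid max=7 at (0,2)

(0,2) (0,3)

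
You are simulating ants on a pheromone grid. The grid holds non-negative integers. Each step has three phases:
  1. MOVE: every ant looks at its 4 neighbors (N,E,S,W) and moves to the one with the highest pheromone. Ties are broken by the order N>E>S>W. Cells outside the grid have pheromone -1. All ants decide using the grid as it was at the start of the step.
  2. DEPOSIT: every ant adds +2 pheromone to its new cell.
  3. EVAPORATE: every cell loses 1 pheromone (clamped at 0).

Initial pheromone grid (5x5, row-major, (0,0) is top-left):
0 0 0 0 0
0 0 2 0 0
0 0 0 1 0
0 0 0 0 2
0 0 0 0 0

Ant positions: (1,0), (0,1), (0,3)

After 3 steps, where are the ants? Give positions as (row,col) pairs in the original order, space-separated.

Step 1: ant0:(1,0)->N->(0,0) | ant1:(0,1)->E->(0,2) | ant2:(0,3)->E->(0,4)
  grid max=1 at (0,0)
Step 2: ant0:(0,0)->E->(0,1) | ant1:(0,2)->S->(1,2) | ant2:(0,4)->S->(1,4)
  grid max=2 at (1,2)
Step 3: ant0:(0,1)->E->(0,2) | ant1:(1,2)->N->(0,2) | ant2:(1,4)->N->(0,4)
  grid max=3 at (0,2)

(0,2) (0,2) (0,4)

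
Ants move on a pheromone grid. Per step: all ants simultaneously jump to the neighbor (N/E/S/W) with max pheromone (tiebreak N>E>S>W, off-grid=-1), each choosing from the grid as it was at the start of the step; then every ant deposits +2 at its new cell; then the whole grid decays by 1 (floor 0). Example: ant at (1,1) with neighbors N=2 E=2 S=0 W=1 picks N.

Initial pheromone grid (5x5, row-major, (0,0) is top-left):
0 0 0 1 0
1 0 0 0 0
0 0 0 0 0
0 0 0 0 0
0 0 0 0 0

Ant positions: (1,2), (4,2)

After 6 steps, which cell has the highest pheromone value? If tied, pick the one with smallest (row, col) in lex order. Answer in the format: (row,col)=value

Answer: (0,3)=2

Derivation:
Step 1: ant0:(1,2)->N->(0,2) | ant1:(4,2)->N->(3,2)
  grid max=1 at (0,2)
Step 2: ant0:(0,2)->E->(0,3) | ant1:(3,2)->N->(2,2)
  grid max=1 at (0,3)
Step 3: ant0:(0,3)->E->(0,4) | ant1:(2,2)->N->(1,2)
  grid max=1 at (0,4)
Step 4: ant0:(0,4)->S->(1,4) | ant1:(1,2)->N->(0,2)
  grid max=1 at (0,2)
Step 5: ant0:(1,4)->N->(0,4) | ant1:(0,2)->E->(0,3)
  grid max=1 at (0,3)
Step 6: ant0:(0,4)->W->(0,3) | ant1:(0,3)->E->(0,4)
  grid max=2 at (0,3)
Final grid:
  0 0 0 2 2
  0 0 0 0 0
  0 0 0 0 0
  0 0 0 0 0
  0 0 0 0 0
Max pheromone 2 at (0,3)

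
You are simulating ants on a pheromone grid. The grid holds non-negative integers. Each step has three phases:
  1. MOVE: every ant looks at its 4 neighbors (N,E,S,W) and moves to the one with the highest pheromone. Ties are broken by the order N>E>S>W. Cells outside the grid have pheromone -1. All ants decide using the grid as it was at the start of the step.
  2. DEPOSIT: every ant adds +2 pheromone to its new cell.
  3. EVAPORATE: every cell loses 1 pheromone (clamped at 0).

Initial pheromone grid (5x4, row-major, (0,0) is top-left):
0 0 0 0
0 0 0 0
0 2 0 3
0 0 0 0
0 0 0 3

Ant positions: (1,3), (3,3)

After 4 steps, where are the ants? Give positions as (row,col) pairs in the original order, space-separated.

Step 1: ant0:(1,3)->S->(2,3) | ant1:(3,3)->N->(2,3)
  grid max=6 at (2,3)
Step 2: ant0:(2,3)->N->(1,3) | ant1:(2,3)->N->(1,3)
  grid max=5 at (2,3)
Step 3: ant0:(1,3)->S->(2,3) | ant1:(1,3)->S->(2,3)
  grid max=8 at (2,3)
Step 4: ant0:(2,3)->N->(1,3) | ant1:(2,3)->N->(1,3)
  grid max=7 at (2,3)

(1,3) (1,3)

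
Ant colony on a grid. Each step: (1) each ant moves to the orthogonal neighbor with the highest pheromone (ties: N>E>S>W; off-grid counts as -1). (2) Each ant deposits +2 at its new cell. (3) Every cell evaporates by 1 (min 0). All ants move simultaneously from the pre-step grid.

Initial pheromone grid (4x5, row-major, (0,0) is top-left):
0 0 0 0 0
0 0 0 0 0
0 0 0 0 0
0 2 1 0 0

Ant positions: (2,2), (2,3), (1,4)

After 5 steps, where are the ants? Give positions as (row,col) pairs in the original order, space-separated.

Step 1: ant0:(2,2)->S->(3,2) | ant1:(2,3)->N->(1,3) | ant2:(1,4)->N->(0,4)
  grid max=2 at (3,2)
Step 2: ant0:(3,2)->W->(3,1) | ant1:(1,3)->N->(0,3) | ant2:(0,4)->S->(1,4)
  grid max=2 at (3,1)
Step 3: ant0:(3,1)->E->(3,2) | ant1:(0,3)->E->(0,4) | ant2:(1,4)->N->(0,4)
  grid max=3 at (0,4)
Step 4: ant0:(3,2)->W->(3,1) | ant1:(0,4)->S->(1,4) | ant2:(0,4)->S->(1,4)
  grid max=3 at (1,4)
Step 5: ant0:(3,1)->E->(3,2) | ant1:(1,4)->N->(0,4) | ant2:(1,4)->N->(0,4)
  grid max=5 at (0,4)

(3,2) (0,4) (0,4)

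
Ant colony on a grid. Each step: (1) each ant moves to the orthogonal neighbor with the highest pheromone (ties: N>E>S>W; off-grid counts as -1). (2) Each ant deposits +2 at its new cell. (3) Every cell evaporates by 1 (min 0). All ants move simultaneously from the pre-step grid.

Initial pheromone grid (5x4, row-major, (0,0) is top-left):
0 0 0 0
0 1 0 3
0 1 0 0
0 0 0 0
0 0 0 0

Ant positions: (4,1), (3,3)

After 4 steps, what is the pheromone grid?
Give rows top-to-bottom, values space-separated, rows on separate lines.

After step 1: ants at (3,1),(2,3)
  0 0 0 0
  0 0 0 2
  0 0 0 1
  0 1 0 0
  0 0 0 0
After step 2: ants at (2,1),(1,3)
  0 0 0 0
  0 0 0 3
  0 1 0 0
  0 0 0 0
  0 0 0 0
After step 3: ants at (1,1),(0,3)
  0 0 0 1
  0 1 0 2
  0 0 0 0
  0 0 0 0
  0 0 0 0
After step 4: ants at (0,1),(1,3)
  0 1 0 0
  0 0 0 3
  0 0 0 0
  0 0 0 0
  0 0 0 0

0 1 0 0
0 0 0 3
0 0 0 0
0 0 0 0
0 0 0 0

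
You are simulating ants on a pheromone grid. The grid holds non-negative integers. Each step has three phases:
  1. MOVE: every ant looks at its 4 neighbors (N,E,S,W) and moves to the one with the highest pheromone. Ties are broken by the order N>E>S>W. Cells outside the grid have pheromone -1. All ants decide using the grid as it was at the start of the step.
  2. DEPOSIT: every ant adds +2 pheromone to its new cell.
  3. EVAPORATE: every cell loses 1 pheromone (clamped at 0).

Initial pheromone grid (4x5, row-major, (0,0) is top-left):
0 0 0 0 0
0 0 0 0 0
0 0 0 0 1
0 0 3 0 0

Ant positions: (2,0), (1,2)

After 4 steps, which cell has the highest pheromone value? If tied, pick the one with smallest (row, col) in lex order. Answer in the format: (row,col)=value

Answer: (0,2)=1

Derivation:
Step 1: ant0:(2,0)->N->(1,0) | ant1:(1,2)->N->(0,2)
  grid max=2 at (3,2)
Step 2: ant0:(1,0)->N->(0,0) | ant1:(0,2)->E->(0,3)
  grid max=1 at (0,0)
Step 3: ant0:(0,0)->E->(0,1) | ant1:(0,3)->E->(0,4)
  grid max=1 at (0,1)
Step 4: ant0:(0,1)->E->(0,2) | ant1:(0,4)->S->(1,4)
  grid max=1 at (0,2)
Final grid:
  0 0 1 0 0
  0 0 0 0 1
  0 0 0 0 0
  0 0 0 0 0
Max pheromone 1 at (0,2)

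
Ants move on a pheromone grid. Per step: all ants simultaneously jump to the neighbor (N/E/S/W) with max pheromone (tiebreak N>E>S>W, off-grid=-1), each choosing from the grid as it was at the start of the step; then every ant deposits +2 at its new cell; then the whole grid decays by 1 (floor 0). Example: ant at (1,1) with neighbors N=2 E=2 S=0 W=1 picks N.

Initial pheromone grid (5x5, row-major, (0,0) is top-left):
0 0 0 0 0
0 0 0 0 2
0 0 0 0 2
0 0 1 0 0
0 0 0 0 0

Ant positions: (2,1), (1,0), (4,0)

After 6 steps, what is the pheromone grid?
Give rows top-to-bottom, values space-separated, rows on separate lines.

After step 1: ants at (1,1),(0,0),(3,0)
  1 0 0 0 0
  0 1 0 0 1
  0 0 0 0 1
  1 0 0 0 0
  0 0 0 0 0
After step 2: ants at (0,1),(0,1),(2,0)
  0 3 0 0 0
  0 0 0 0 0
  1 0 0 0 0
  0 0 0 0 0
  0 0 0 0 0
After step 3: ants at (0,2),(0,2),(1,0)
  0 2 3 0 0
  1 0 0 0 0
  0 0 0 0 0
  0 0 0 0 0
  0 0 0 0 0
After step 4: ants at (0,1),(0,1),(0,0)
  1 5 2 0 0
  0 0 0 0 0
  0 0 0 0 0
  0 0 0 0 0
  0 0 0 0 0
After step 5: ants at (0,2),(0,2),(0,1)
  0 6 5 0 0
  0 0 0 0 0
  0 0 0 0 0
  0 0 0 0 0
  0 0 0 0 0
After step 6: ants at (0,1),(0,1),(0,2)
  0 9 6 0 0
  0 0 0 0 0
  0 0 0 0 0
  0 0 0 0 0
  0 0 0 0 0

0 9 6 0 0
0 0 0 0 0
0 0 0 0 0
0 0 0 0 0
0 0 0 0 0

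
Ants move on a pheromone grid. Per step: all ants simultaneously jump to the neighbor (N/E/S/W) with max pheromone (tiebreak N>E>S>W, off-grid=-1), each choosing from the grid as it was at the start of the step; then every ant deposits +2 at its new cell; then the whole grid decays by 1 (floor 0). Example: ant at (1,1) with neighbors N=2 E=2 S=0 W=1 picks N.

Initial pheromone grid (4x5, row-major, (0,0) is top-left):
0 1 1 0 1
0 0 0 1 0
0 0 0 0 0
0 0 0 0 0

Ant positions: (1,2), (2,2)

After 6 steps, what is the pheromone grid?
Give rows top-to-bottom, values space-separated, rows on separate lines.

After step 1: ants at (0,2),(1,2)
  0 0 2 0 0
  0 0 1 0 0
  0 0 0 0 0
  0 0 0 0 0
After step 2: ants at (1,2),(0,2)
  0 0 3 0 0
  0 0 2 0 0
  0 0 0 0 0
  0 0 0 0 0
After step 3: ants at (0,2),(1,2)
  0 0 4 0 0
  0 0 3 0 0
  0 0 0 0 0
  0 0 0 0 0
After step 4: ants at (1,2),(0,2)
  0 0 5 0 0
  0 0 4 0 0
  0 0 0 0 0
  0 0 0 0 0
After step 5: ants at (0,2),(1,2)
  0 0 6 0 0
  0 0 5 0 0
  0 0 0 0 0
  0 0 0 0 0
After step 6: ants at (1,2),(0,2)
  0 0 7 0 0
  0 0 6 0 0
  0 0 0 0 0
  0 0 0 0 0

0 0 7 0 0
0 0 6 0 0
0 0 0 0 0
0 0 0 0 0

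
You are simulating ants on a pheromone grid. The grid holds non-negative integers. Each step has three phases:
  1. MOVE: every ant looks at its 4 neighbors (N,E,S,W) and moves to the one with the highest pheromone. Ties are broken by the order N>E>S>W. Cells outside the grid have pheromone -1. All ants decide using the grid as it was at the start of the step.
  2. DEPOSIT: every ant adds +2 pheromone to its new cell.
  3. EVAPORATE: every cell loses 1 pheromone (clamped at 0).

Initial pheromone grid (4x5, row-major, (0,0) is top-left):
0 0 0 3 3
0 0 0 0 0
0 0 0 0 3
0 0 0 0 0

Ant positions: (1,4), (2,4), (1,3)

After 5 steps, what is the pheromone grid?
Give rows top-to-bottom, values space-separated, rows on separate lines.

After step 1: ants at (0,4),(1,4),(0,3)
  0 0 0 4 4
  0 0 0 0 1
  0 0 0 0 2
  0 0 0 0 0
After step 2: ants at (0,3),(0,4),(0,4)
  0 0 0 5 7
  0 0 0 0 0
  0 0 0 0 1
  0 0 0 0 0
After step 3: ants at (0,4),(0,3),(0,3)
  0 0 0 8 8
  0 0 0 0 0
  0 0 0 0 0
  0 0 0 0 0
After step 4: ants at (0,3),(0,4),(0,4)
  0 0 0 9 11
  0 0 0 0 0
  0 0 0 0 0
  0 0 0 0 0
After step 5: ants at (0,4),(0,3),(0,3)
  0 0 0 12 12
  0 0 0 0 0
  0 0 0 0 0
  0 0 0 0 0

0 0 0 12 12
0 0 0 0 0
0 0 0 0 0
0 0 0 0 0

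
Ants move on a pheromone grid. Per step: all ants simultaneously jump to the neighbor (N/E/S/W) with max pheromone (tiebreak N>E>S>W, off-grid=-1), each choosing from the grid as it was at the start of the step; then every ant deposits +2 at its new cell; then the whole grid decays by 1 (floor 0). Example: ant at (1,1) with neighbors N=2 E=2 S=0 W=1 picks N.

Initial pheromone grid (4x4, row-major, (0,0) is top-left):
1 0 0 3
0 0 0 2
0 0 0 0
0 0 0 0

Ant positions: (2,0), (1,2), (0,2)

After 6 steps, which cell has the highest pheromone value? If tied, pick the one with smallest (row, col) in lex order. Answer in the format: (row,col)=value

Step 1: ant0:(2,0)->N->(1,0) | ant1:(1,2)->E->(1,3) | ant2:(0,2)->E->(0,3)
  grid max=4 at (0,3)
Step 2: ant0:(1,0)->N->(0,0) | ant1:(1,3)->N->(0,3) | ant2:(0,3)->S->(1,3)
  grid max=5 at (0,3)
Step 3: ant0:(0,0)->E->(0,1) | ant1:(0,3)->S->(1,3) | ant2:(1,3)->N->(0,3)
  grid max=6 at (0,3)
Step 4: ant0:(0,1)->E->(0,2) | ant1:(1,3)->N->(0,3) | ant2:(0,3)->S->(1,3)
  grid max=7 at (0,3)
Step 5: ant0:(0,2)->E->(0,3) | ant1:(0,3)->S->(1,3) | ant2:(1,3)->N->(0,3)
  grid max=10 at (0,3)
Step 6: ant0:(0,3)->S->(1,3) | ant1:(1,3)->N->(0,3) | ant2:(0,3)->S->(1,3)
  grid max=11 at (0,3)
Final grid:
  0 0 0 11
  0 0 0 10
  0 0 0 0
  0 0 0 0
Max pheromone 11 at (0,3)

Answer: (0,3)=11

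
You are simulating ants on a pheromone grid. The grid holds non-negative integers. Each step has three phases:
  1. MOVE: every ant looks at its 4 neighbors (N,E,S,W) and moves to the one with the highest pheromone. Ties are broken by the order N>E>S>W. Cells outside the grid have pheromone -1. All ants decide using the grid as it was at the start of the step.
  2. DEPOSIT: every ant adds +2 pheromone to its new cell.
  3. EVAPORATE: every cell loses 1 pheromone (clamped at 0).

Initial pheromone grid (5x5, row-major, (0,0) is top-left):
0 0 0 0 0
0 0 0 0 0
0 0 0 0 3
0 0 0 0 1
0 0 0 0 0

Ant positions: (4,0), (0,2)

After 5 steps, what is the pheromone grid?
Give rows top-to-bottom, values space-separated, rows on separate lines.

After step 1: ants at (3,0),(0,3)
  0 0 0 1 0
  0 0 0 0 0
  0 0 0 0 2
  1 0 0 0 0
  0 0 0 0 0
After step 2: ants at (2,0),(0,4)
  0 0 0 0 1
  0 0 0 0 0
  1 0 0 0 1
  0 0 0 0 0
  0 0 0 0 0
After step 3: ants at (1,0),(1,4)
  0 0 0 0 0
  1 0 0 0 1
  0 0 0 0 0
  0 0 0 0 0
  0 0 0 0 0
After step 4: ants at (0,0),(0,4)
  1 0 0 0 1
  0 0 0 0 0
  0 0 0 0 0
  0 0 0 0 0
  0 0 0 0 0
After step 5: ants at (0,1),(1,4)
  0 1 0 0 0
  0 0 0 0 1
  0 0 0 0 0
  0 0 0 0 0
  0 0 0 0 0

0 1 0 0 0
0 0 0 0 1
0 0 0 0 0
0 0 0 0 0
0 0 0 0 0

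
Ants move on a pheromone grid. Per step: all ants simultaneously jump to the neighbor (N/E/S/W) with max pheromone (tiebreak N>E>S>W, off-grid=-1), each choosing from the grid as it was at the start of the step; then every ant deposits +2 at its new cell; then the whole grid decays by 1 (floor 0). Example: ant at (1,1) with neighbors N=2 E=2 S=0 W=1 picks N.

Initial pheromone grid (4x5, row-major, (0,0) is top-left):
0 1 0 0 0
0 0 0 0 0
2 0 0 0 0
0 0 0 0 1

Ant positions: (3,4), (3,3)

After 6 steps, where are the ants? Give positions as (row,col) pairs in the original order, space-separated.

Step 1: ant0:(3,4)->N->(2,4) | ant1:(3,3)->E->(3,4)
  grid max=2 at (3,4)
Step 2: ant0:(2,4)->S->(3,4) | ant1:(3,4)->N->(2,4)
  grid max=3 at (3,4)
Step 3: ant0:(3,4)->N->(2,4) | ant1:(2,4)->S->(3,4)
  grid max=4 at (3,4)
Step 4: ant0:(2,4)->S->(3,4) | ant1:(3,4)->N->(2,4)
  grid max=5 at (3,4)
Step 5: ant0:(3,4)->N->(2,4) | ant1:(2,4)->S->(3,4)
  grid max=6 at (3,4)
Step 6: ant0:(2,4)->S->(3,4) | ant1:(3,4)->N->(2,4)
  grid max=7 at (3,4)

(3,4) (2,4)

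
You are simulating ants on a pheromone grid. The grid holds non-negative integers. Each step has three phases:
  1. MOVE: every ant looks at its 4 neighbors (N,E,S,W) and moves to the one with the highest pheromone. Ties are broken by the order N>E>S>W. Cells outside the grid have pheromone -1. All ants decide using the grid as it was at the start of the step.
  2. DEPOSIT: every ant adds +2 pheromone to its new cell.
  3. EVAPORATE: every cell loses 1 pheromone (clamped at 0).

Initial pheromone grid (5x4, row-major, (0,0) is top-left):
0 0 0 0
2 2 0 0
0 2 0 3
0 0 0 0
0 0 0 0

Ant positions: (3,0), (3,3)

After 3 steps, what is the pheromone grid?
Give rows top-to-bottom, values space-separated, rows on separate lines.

After step 1: ants at (2,0),(2,3)
  0 0 0 0
  1 1 0 0
  1 1 0 4
  0 0 0 0
  0 0 0 0
After step 2: ants at (1,0),(1,3)
  0 0 0 0
  2 0 0 1
  0 0 0 3
  0 0 0 0
  0 0 0 0
After step 3: ants at (0,0),(2,3)
  1 0 0 0
  1 0 0 0
  0 0 0 4
  0 0 0 0
  0 0 0 0

1 0 0 0
1 0 0 0
0 0 0 4
0 0 0 0
0 0 0 0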